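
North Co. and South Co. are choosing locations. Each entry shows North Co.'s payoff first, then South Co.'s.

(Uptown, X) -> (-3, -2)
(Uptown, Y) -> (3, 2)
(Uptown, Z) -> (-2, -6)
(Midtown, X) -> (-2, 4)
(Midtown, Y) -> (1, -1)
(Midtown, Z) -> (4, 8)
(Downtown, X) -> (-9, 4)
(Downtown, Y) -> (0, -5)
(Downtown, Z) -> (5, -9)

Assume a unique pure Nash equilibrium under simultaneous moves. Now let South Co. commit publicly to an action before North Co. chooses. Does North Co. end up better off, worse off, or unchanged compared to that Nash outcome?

worse off

Work backward from North Co.'s decision.
- X → North Co. plays Midtown (best of -3, -2, -9); South Co. gets 4.
- Y → North Co. plays Uptown (best of 3, 1, 0); South Co. gets 2.
- Z → North Co. plays Downtown (best of -2, 4, 5); South Co. gets -9.
Maximizing over 4, 2, -9, South Co. chooses X. Subgame-perfect outcome: (Midtown, X) with payoffs (-2, 4).
Under simultaneous play:
North Co.'s best replies: X→Midtown; Y→Uptown; Z→Downtown.
South Co.'s best replies: Uptown→Y; Midtown→Z; Downtown→X.
Only (Uptown, Y) has each player best-responding; Nash payoffs (3, 2).
North Co. earns -2 sequentially versus 3 at the Nash outcome: worse off.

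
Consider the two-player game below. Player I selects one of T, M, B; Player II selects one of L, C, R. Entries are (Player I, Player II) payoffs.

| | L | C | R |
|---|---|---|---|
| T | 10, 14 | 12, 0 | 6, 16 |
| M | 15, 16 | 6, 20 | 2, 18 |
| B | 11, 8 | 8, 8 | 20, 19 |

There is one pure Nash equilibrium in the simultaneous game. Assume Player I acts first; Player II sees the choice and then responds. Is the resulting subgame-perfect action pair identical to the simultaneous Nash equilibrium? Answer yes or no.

yes

Work backward from Player II's decision.
- T → Player II plays R (best of 14, 0, 16); Player I gets 6.
- M → Player II plays C (best of 16, 20, 18); Player I gets 6.
- B → Player II plays R (best of 8, 8, 19); Player I gets 20.
Maximizing over 6, 6, 20, Player I chooses B. Subgame-perfect outcome: (B, R) with payoffs (20, 19).
Under simultaneous play:
Player I's best replies: L→M; C→T; R→B.
Player II's best replies: T→R; M→C; B→R.
The unique mutual best reply is (B, R), giving (20, 19).
Sequential outcome (B, R) coincides with the Nash profile (B, R).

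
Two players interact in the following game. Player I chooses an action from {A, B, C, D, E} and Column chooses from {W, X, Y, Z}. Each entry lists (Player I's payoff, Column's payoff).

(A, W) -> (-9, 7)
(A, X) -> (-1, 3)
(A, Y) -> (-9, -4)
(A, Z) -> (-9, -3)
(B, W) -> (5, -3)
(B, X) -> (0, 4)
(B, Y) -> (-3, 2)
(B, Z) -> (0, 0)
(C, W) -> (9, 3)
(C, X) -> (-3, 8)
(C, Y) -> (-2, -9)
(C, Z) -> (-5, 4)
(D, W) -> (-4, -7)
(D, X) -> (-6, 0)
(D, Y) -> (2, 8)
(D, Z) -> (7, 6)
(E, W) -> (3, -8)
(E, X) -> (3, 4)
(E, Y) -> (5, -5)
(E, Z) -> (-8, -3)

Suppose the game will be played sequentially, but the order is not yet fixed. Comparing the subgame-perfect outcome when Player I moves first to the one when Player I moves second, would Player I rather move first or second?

second

If Player I leads: Column's best replies are A→W, B→X, C→X, D→Y, E→X; Player I's induced payoffs -9, 0, -3, 2, 3; outcome (E, X), payoffs (3, 4).
If Column leads: Player I's best replies are W→C, X→E, Y→E, Z→D; Column's induced payoffs 3, 4, -5, 6; outcome (D, Z), payoffs (7, 6).
Player I gets 3 moving first and 7 moving second, so Player I prefers to move second.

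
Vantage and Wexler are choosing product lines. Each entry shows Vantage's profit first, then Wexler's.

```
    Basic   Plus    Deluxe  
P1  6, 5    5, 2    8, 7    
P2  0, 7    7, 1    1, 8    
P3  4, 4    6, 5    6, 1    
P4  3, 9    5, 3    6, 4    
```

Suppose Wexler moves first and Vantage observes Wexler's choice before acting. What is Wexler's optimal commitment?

Deluxe

Solve by backward induction (Wexler leads).
- Basic: BR = P1, leader payoff 5.
- Plus: BR = P2, leader payoff 1.
- Deluxe: BR = P1, leader payoff 7.
Wexler's induced payoffs are 5, 1, 7, so Wexler commits to Deluxe. Subgame-perfect outcome: (P1, Deluxe) with payoffs (8, 7).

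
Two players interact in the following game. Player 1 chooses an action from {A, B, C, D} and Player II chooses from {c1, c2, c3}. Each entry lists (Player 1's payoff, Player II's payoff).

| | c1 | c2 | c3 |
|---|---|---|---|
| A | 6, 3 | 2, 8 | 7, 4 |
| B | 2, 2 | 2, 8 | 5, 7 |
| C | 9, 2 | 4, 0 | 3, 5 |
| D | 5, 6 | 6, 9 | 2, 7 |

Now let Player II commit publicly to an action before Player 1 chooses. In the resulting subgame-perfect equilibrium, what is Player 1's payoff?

6

Backward induction with Player II moving first.
- c1: Player 1 compares 6, 2, 9, 5 and picks C; Player II would get 2.
- c2: Player 1 compares 2, 2, 4, 6 and picks D; Player II would get 9.
- c3: Player 1 compares 7, 5, 3, 2 and picks A; Player II would get 4.
Among 2, 9, 4, the best is 9 at c2. Subgame-perfect outcome: (D, c2) with payoffs (6, 9).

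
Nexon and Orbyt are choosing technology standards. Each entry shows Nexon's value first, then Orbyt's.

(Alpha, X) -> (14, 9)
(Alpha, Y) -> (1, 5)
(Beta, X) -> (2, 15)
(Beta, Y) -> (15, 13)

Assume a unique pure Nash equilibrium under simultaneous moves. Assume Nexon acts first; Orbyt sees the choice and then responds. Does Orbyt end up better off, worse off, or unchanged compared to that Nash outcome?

unchanged

Solve by backward induction (Nexon leads).
- Alpha: Orbyt compares 9, 5 and picks X; Nexon would get 14.
- Beta: Orbyt compares 15, 13 and picks X; Nexon would get 2.
Among 14, 2, the best is 14 at Alpha. Subgame-perfect outcome: (Alpha, X) with payoffs (14, 9).
For the simultaneous game, intersect best replies.
Nexon's best replies: X→Alpha; Y→Beta.
Orbyt's best replies: Alpha→X; Beta→X.
Only (Alpha, X) has each player best-responding; Nash payoffs (14, 9).
Orbyt earns 9 sequentially versus 9 at the Nash outcome: unchanged.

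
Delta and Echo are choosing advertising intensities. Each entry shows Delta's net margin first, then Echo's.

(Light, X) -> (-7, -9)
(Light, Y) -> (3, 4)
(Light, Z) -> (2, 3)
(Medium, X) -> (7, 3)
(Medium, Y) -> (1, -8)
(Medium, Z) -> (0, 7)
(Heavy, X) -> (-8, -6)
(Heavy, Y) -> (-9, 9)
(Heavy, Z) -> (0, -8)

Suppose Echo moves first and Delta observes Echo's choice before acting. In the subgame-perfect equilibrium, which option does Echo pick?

Y

Work backward from Delta's decision.
- X: BR = Medium, leader payoff 3.
- Y: BR = Light, leader payoff 4.
- Z: BR = Light, leader payoff 3.
Maximizing over 3, 4, 3, Echo chooses Y. Subgame-perfect outcome: (Light, Y) with payoffs (3, 4).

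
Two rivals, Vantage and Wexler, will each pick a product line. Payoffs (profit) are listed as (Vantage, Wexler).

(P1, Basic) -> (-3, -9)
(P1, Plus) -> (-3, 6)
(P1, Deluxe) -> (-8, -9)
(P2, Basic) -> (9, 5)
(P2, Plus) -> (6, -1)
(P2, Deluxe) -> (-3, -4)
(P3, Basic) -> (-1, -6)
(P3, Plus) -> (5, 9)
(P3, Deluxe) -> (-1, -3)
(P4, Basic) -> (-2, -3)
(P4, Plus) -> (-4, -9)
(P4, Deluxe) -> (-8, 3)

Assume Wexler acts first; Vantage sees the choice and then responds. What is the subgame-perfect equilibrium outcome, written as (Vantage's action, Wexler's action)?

Work backward from Vantage's decision.
- Basic: Vantage compares -3, 9, -1, -2 and picks P2; Wexler would get 5.
- Plus: Vantage compares -3, 6, 5, -4 and picks P2; Wexler would get -1.
- Deluxe: Vantage compares -8, -3, -1, -8 and picks P3; Wexler would get -3.
Wexler's induced payoffs are 5, -1, -3, so Wexler commits to Basic. Subgame-perfect outcome: (P2, Basic) with payoffs (9, 5).

(P2, Basic)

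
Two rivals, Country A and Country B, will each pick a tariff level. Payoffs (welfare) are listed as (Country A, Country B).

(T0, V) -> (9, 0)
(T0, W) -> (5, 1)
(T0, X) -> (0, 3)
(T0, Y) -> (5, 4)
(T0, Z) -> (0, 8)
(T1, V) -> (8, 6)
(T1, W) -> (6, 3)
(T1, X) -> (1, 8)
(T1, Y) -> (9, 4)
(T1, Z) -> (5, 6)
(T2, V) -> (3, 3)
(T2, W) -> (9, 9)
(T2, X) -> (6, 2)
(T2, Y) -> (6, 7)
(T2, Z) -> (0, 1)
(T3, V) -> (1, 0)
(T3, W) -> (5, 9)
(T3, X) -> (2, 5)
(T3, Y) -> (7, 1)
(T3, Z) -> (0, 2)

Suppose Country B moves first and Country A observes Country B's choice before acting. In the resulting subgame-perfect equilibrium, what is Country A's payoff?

9

Backward induction with Country B moving first.
- V: Country A compares 9, 8, 3, 1 and picks T0; Country B would get 0.
- W: Country A compares 5, 6, 9, 5 and picks T2; Country B would get 9.
- X: Country A compares 0, 1, 6, 2 and picks T2; Country B would get 2.
- Y: Country A compares 5, 9, 6, 7 and picks T1; Country B would get 4.
- Z: Country A compares 0, 5, 0, 0 and picks T1; Country B would get 6.
Maximizing over 0, 9, 2, 4, 6, Country B chooses W. Subgame-perfect outcome: (T2, W) with payoffs (9, 9).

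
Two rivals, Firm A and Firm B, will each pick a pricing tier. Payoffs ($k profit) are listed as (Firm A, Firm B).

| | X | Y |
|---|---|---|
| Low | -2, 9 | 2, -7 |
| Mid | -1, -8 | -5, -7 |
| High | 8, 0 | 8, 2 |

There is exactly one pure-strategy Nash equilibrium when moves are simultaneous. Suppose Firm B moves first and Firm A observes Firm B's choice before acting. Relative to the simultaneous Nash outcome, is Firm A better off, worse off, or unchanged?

unchanged

Firm A best-responds to each possible Firm B move:
- X: BR = High, leader payoff 0.
- Y: BR = High, leader payoff 2.
Among 0, 2, the best is 2 at Y. Subgame-perfect outcome: (High, Y) with payoffs (8, 2).
Under simultaneous play:
Firm A's best replies: X→High; Y→High.
Firm B's best replies: Low→X; Mid→Y; High→Y.
The unique mutual best reply is (High, Y), giving (8, 2).
Firm A earns 8 sequentially versus 8 at the Nash outcome: unchanged.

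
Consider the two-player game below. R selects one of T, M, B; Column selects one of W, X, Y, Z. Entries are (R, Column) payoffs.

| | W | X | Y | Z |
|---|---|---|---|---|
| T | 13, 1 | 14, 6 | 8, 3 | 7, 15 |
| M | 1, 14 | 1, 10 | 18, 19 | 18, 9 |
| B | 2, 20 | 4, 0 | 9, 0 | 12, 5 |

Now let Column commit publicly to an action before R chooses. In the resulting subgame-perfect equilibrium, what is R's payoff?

Solve by backward induction (Column leads).
- W: R compares 13, 1, 2 and picks T; Column would get 1.
- X: R compares 14, 1, 4 and picks T; Column would get 6.
- Y: R compares 8, 18, 9 and picks M; Column would get 19.
- Z: R compares 7, 18, 12 and picks M; Column would get 9.
Among 1, 6, 19, 9, the best is 19 at Y. Subgame-perfect outcome: (M, Y) with payoffs (18, 19).

18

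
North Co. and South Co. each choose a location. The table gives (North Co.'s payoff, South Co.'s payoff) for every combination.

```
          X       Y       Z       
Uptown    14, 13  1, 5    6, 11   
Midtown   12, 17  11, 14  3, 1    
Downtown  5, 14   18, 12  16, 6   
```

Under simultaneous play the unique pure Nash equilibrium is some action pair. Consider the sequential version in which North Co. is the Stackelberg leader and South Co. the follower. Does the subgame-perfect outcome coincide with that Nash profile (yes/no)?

yes

Solve by backward induction (North Co. leads).
- Uptown: BR = X, leader payoff 14.
- Midtown: BR = X, leader payoff 12.
- Downtown: BR = X, leader payoff 5.
North Co.'s induced payoffs are 14, 12, 5, so North Co. commits to Uptown. Subgame-perfect outcome: (Uptown, X) with payoffs (14, 13).
Under simultaneous play:
North Co.'s best replies: X→Uptown; Y→Downtown; Z→Downtown.
South Co.'s best replies: Uptown→X; Midtown→X; Downtown→X.
The unique mutual best reply is (Uptown, X), giving (14, 13).
Sequential outcome (Uptown, X) coincides with the Nash profile (Uptown, X).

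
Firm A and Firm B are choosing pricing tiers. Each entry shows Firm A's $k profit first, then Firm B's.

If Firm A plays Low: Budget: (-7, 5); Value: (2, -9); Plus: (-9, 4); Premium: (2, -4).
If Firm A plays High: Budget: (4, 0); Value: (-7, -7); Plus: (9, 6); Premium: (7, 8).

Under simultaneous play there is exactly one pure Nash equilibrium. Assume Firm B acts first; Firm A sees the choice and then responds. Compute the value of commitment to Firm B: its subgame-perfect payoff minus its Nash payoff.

Backward induction with Firm B moving first.
- Budget: BR = High, leader payoff 0.
- Value: BR = Low, leader payoff -9.
- Plus: BR = High, leader payoff 6.
- Premium: BR = High, leader payoff 8.
Among 0, -9, 6, 8, the best is 8 at Premium. Subgame-perfect outcome: (High, Premium) with payoffs (7, 8).
Now find the simultaneous Nash equilibrium.
Firm A's best replies: Budget→High; Value→Low; Plus→High; Premium→High.
Firm B's best replies: Low→Budget; High→Premium.
Only (High, Premium) has each player best-responding; Nash payoffs (7, 8).
Firm B's commitment gain: 8 − 8 = 0.

0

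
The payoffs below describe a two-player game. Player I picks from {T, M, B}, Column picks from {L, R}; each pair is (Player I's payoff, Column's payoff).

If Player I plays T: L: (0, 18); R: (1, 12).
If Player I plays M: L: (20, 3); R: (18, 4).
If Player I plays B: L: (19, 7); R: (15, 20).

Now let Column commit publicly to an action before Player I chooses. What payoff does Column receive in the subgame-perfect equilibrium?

Backward induction with Column moving first.
- L: BR = M, leader payoff 3.
- R: BR = M, leader payoff 4.
Maximizing over 3, 4, Column chooses R. Subgame-perfect outcome: (M, R) with payoffs (18, 4).

4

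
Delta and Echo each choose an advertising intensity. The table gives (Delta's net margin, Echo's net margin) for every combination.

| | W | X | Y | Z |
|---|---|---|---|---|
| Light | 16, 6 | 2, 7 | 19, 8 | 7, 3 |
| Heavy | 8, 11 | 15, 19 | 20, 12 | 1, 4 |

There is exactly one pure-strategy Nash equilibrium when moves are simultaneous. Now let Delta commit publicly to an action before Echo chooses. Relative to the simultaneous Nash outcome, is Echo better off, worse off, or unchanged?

Work backward from Echo's decision.
- Light: BR = Y, leader payoff 19.
- Heavy: BR = X, leader payoff 15.
Delta's induced payoffs are 19, 15, so Delta commits to Light. Subgame-perfect outcome: (Light, Y) with payoffs (19, 8).
For the simultaneous game, intersect best replies.
Delta's best replies: W→Light; X→Heavy; Y→Heavy; Z→Light.
Echo's best replies: Light→Y; Heavy→X.
The unique mutual best reply is (Heavy, X), giving (15, 19).
Echo earns 8 sequentially versus 19 at the Nash outcome: worse off.

worse off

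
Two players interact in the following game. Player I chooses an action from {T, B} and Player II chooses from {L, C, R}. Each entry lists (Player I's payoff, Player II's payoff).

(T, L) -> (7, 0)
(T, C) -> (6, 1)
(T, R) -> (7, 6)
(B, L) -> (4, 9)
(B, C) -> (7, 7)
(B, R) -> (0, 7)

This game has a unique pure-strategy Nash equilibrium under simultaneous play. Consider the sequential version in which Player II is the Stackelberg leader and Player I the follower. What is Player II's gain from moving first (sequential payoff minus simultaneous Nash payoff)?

1

Solve by backward induction (Player II leads).
- L: Player I compares 7, 4 and picks T; Player II would get 0.
- C: Player I compares 6, 7 and picks B; Player II would get 7.
- R: Player I compares 7, 0 and picks T; Player II would get 6.
Among 0, 7, 6, the best is 7 at C. Subgame-perfect outcome: (B, C) with payoffs (7, 7).
Under simultaneous play:
Player I's best replies: L→T; C→B; R→T.
Player II's best replies: T→R; B→L.
The unique mutual best reply is (T, R), giving (7, 6).
Player II's commitment gain: 7 − 6 = 1.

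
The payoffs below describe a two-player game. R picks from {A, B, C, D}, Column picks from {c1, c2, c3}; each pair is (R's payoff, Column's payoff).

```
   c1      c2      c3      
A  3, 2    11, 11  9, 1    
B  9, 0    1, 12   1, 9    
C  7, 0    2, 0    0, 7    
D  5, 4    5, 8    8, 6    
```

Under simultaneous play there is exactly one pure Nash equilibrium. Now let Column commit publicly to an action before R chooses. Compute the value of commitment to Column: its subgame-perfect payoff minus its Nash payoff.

Backward induction with Column moving first.
- c1 → R plays B (best of 3, 9, 7, 5); Column gets 0.
- c2 → R plays A (best of 11, 1, 2, 5); Column gets 11.
- c3 → R plays A (best of 9, 1, 0, 8); Column gets 1.
Among 0, 11, 1, the best is 11 at c2. Subgame-perfect outcome: (A, c2) with payoffs (11, 11).
For the simultaneous game, intersect best replies.
R's best replies: c1→B; c2→A; c3→A.
Column's best replies: A→c2; B→c2; C→c3; D→c2.
Only (A, c2) has each player best-responding; Nash payoffs (11, 11).
Column's commitment gain: 11 − 11 = 0.

0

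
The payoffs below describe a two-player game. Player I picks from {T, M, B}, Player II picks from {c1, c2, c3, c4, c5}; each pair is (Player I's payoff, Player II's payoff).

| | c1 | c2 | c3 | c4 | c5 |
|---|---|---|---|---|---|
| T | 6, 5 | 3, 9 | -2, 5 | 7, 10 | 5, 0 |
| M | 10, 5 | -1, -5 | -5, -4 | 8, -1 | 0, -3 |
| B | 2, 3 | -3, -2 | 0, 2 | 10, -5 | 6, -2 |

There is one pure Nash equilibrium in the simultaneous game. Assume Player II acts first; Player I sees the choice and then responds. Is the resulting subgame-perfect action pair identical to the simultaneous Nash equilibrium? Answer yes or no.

Backward induction with Player II moving first.
- c1: Player I compares 6, 10, 2 and picks M; Player II would get 5.
- c2: Player I compares 3, -1, -3 and picks T; Player II would get 9.
- c3: Player I compares -2, -5, 0 and picks B; Player II would get 2.
- c4: Player I compares 7, 8, 10 and picks B; Player II would get -5.
- c5: Player I compares 5, 0, 6 and picks B; Player II would get -2.
Player II's induced payoffs are 5, 9, 2, -5, -2, so Player II commits to c2. Subgame-perfect outcome: (T, c2) with payoffs (3, 9).
Now find the simultaneous Nash equilibrium.
Player I's best replies: c1→M; c2→T; c3→B; c4→B; c5→B.
Player II's best replies: T→c4; M→c1; B→c1.
Only (M, c1) has each player best-responding; Nash payoffs (10, 5).
Sequential outcome (T, c2) differs from the Nash profile (M, c1).

no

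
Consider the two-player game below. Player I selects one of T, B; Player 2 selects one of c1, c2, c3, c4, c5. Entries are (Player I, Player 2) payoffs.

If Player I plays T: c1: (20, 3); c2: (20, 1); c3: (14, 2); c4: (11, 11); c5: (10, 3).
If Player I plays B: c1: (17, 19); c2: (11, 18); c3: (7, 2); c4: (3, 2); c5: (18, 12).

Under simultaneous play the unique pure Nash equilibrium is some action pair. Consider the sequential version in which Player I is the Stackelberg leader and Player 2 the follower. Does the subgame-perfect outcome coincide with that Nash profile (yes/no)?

no

Player 2 best-responds to each possible Player I move:
- T: Player 2 compares 3, 1, 2, 11, 3 and picks c4; Player I would get 11.
- B: Player 2 compares 19, 18, 2, 2, 12 and picks c1; Player I would get 17.
Maximizing over 11, 17, Player I chooses B. Subgame-perfect outcome: (B, c1) with payoffs (17, 19).
Now find the simultaneous Nash equilibrium.
Player I's best replies: c1→T; c2→T; c3→T; c4→T; c5→B.
Player 2's best replies: T→c4; B→c1.
Only (T, c4) has each player best-responding; Nash payoffs (11, 11).
Sequential outcome (B, c1) differs from the Nash profile (T, c4).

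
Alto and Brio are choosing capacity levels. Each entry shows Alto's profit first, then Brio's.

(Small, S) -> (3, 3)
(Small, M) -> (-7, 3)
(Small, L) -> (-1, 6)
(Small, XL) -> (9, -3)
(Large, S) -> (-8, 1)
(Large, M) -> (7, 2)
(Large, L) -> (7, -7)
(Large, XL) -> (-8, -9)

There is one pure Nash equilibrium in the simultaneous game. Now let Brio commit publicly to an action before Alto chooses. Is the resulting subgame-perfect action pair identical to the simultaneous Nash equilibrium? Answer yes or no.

no

Backward induction with Brio moving first.
- S → Alto plays Small (best of 3, -8); Brio gets 3.
- M → Alto plays Large (best of -7, 7); Brio gets 2.
- L → Alto plays Large (best of -1, 7); Brio gets -7.
- XL → Alto plays Small (best of 9, -8); Brio gets -3.
Maximizing over 3, 2, -7, -3, Brio chooses S. Subgame-perfect outcome: (Small, S) with payoffs (3, 3).
For the simultaneous game, intersect best replies.
Alto's best replies: S→Small; M→Large; L→Large; XL→Small.
Brio's best replies: Small→L; Large→M.
Only (Large, M) has each player best-responding; Nash payoffs (7, 2).
Sequential outcome (Small, S) differs from the Nash profile (Large, M).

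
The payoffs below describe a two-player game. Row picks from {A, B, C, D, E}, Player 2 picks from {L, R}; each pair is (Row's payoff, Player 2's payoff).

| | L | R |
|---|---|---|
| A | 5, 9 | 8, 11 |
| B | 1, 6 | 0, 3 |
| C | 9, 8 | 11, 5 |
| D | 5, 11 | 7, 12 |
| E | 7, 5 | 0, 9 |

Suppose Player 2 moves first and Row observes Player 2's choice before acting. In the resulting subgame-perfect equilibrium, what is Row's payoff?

9

Row best-responds to each possible Player 2 move:
- L: Row compares 5, 1, 9, 5, 7 and picks C; Player 2 would get 8.
- R: Row compares 8, 0, 11, 7, 0 and picks C; Player 2 would get 5.
Maximizing over 8, 5, Player 2 chooses L. Subgame-perfect outcome: (C, L) with payoffs (9, 8).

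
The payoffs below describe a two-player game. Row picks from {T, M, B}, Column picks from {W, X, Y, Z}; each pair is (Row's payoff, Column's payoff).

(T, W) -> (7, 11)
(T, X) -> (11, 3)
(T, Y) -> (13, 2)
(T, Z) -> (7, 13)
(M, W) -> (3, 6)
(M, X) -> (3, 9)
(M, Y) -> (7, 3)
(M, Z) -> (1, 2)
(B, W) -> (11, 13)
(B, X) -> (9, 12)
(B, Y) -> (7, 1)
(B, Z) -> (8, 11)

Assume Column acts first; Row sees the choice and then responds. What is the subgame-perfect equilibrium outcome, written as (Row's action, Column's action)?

Row best-responds to each possible Column move:
- W: BR = B, leader payoff 13.
- X: BR = T, leader payoff 3.
- Y: BR = T, leader payoff 2.
- Z: BR = B, leader payoff 11.
Column's induced payoffs are 13, 3, 2, 11, so Column commits to W. Subgame-perfect outcome: (B, W) with payoffs (11, 13).

(B, W)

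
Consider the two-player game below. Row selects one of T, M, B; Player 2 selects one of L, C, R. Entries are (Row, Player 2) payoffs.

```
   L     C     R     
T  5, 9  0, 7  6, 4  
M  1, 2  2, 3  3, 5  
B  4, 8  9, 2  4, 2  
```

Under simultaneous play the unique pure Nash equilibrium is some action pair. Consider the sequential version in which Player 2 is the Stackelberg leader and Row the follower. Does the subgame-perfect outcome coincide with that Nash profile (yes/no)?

yes

Row best-responds to each possible Player 2 move:
- L: Row compares 5, 1, 4 and picks T; Player 2 would get 9.
- C: Row compares 0, 2, 9 and picks B; Player 2 would get 2.
- R: Row compares 6, 3, 4 and picks T; Player 2 would get 4.
Maximizing over 9, 2, 4, Player 2 chooses L. Subgame-perfect outcome: (T, L) with payoffs (5, 9).
Now find the simultaneous Nash equilibrium.
Row's best replies: L→T; C→B; R→T.
Player 2's best replies: T→L; M→R; B→L.
The unique mutual best reply is (T, L), giving (5, 9).
Sequential outcome (T, L) coincides with the Nash profile (T, L).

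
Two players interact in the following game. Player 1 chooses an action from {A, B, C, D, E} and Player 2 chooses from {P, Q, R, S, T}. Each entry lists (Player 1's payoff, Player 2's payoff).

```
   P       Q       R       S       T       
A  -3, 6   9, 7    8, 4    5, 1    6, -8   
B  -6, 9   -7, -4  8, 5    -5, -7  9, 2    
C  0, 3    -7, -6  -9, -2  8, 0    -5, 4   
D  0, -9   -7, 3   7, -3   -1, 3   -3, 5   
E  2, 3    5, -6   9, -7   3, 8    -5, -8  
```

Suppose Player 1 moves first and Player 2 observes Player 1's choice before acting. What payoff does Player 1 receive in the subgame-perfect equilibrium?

9

Player 2 best-responds to each possible Player 1 move:
- A → Player 2 plays Q (best of 6, 7, 4, 1, -8); Player 1 gets 9.
- B → Player 2 plays P (best of 9, -4, 5, -7, 2); Player 1 gets -6.
- C → Player 2 plays T (best of 3, -6, -2, 0, 4); Player 1 gets -5.
- D → Player 2 plays T (best of -9, 3, -3, 3, 5); Player 1 gets -3.
- E → Player 2 plays S (best of 3, -6, -7, 8, -8); Player 1 gets 3.
Player 1's induced payoffs are 9, -6, -5, -3, 3, so Player 1 commits to A. Subgame-perfect outcome: (A, Q) with payoffs (9, 7).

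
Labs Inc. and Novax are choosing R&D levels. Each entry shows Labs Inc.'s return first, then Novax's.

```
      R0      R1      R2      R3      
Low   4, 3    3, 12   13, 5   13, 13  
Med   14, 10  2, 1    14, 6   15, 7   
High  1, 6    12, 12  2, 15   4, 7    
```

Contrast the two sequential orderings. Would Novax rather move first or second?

first

If Labs Inc. leads: Novax's best replies are Low→R3, Med→R0, High→R2; Labs Inc.'s induced payoffs 13, 14, 2; outcome (Med, R0), payoffs (14, 10).
If Novax leads: Labs Inc.'s best replies are R0→Med, R1→High, R2→Med, R3→Med; Novax's induced payoffs 10, 12, 6, 7; outcome (High, R1), payoffs (12, 12).
Novax gets 12 moving first and 10 moving second, so Novax prefers to move first.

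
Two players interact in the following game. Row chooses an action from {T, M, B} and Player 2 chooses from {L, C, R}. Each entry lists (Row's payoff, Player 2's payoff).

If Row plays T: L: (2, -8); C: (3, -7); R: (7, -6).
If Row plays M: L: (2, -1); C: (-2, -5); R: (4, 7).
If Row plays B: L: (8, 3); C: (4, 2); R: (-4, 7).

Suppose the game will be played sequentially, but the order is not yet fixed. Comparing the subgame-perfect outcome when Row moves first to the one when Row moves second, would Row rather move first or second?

second

If Row leads: Player 2's best replies are T→R, M→R, B→R; Row's induced payoffs 7, 4, -4; outcome (T, R), payoffs (7, -6).
If Player 2 leads: Row's best replies are L→B, C→B, R→T; Player 2's induced payoffs 3, 2, -6; outcome (B, L), payoffs (8, 3).
Row gets 7 moving first and 8 moving second, so Row prefers to move second.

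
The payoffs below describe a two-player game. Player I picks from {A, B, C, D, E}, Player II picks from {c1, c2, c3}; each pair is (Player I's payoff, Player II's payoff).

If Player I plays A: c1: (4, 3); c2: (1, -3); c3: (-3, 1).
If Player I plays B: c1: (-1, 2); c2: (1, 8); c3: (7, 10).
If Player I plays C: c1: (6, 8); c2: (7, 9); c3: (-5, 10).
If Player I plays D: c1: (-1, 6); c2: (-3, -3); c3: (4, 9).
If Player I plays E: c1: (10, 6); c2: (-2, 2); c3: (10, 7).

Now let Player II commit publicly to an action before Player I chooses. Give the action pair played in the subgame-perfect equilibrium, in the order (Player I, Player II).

Solve by backward induction (Player II leads).
- c1: Player I compares 4, -1, 6, -1, 10 and picks E; Player II would get 6.
- c2: Player I compares 1, 1, 7, -3, -2 and picks C; Player II would get 9.
- c3: Player I compares -3, 7, -5, 4, 10 and picks E; Player II would get 7.
Player II's induced payoffs are 6, 9, 7, so Player II commits to c2. Subgame-perfect outcome: (C, c2) with payoffs (7, 9).

(C, c2)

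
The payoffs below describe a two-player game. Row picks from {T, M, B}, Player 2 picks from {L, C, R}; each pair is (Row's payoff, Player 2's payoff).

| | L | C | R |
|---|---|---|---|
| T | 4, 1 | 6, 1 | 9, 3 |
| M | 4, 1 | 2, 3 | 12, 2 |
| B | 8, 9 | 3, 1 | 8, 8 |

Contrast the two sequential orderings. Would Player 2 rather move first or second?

first

If Row leads: Player 2's best replies are T→R, M→C, B→L; Row's induced payoffs 9, 2, 8; outcome (T, R), payoffs (9, 3).
If Player 2 leads: Row's best replies are L→B, C→T, R→M; Player 2's induced payoffs 9, 1, 2; outcome (B, L), payoffs (8, 9).
Player 2 gets 9 moving first and 3 moving second, so Player 2 prefers to move first.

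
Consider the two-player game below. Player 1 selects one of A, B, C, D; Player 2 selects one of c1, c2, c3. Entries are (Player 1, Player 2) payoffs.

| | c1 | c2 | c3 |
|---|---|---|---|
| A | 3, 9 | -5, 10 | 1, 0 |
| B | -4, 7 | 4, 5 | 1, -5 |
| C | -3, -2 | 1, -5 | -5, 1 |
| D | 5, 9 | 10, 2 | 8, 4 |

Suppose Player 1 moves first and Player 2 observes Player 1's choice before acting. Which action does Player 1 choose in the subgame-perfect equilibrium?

D

Solve by backward induction (Player 1 leads).
- A: Player 2 compares 9, 10, 0 and picks c2; Player 1 would get -5.
- B: Player 2 compares 7, 5, -5 and picks c1; Player 1 would get -4.
- C: Player 2 compares -2, -5, 1 and picks c3; Player 1 would get -5.
- D: Player 2 compares 9, 2, 4 and picks c1; Player 1 would get 5.
Player 1's induced payoffs are -5, -4, -5, 5, so Player 1 commits to D. Subgame-perfect outcome: (D, c1) with payoffs (5, 9).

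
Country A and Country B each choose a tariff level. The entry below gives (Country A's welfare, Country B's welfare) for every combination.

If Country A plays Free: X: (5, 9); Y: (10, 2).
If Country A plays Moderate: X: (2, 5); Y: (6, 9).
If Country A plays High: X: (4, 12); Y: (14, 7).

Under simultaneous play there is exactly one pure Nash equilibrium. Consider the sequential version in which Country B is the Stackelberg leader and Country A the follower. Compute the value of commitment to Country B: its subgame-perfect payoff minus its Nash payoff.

Work backward from Country A's decision.
- X → Country A plays Free (best of 5, 2, 4); Country B gets 9.
- Y → Country A plays High (best of 10, 6, 14); Country B gets 7.
Maximizing over 9, 7, Country B chooses X. Subgame-perfect outcome: (Free, X) with payoffs (5, 9).
Under simultaneous play:
Country A's best replies: X→Free; Y→High.
Country B's best replies: Free→X; Moderate→Y; High→X.
Only (Free, X) has each player best-responding; Nash payoffs (5, 9).
Country B's commitment gain: 9 − 9 = 0.

0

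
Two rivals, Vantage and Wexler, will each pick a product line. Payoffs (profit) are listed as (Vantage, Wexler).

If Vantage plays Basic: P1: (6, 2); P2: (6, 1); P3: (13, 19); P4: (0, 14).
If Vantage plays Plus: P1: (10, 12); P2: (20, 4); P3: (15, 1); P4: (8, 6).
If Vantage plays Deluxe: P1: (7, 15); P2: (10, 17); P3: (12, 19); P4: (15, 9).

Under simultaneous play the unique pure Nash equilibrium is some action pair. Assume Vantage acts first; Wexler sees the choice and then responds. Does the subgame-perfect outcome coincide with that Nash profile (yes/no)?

no

Work backward from Wexler's decision.
- Basic: BR = P3, leader payoff 13.
- Plus: BR = P1, leader payoff 10.
- Deluxe: BR = P3, leader payoff 12.
Maximizing over 13, 10, 12, Vantage chooses Basic. Subgame-perfect outcome: (Basic, P3) with payoffs (13, 19).
Under simultaneous play:
Vantage's best replies: P1→Plus; P2→Plus; P3→Plus; P4→Deluxe.
Wexler's best replies: Basic→P3; Plus→P1; Deluxe→P3.
The unique mutual best reply is (Plus, P1), giving (10, 12).
Sequential outcome (Basic, P3) differs from the Nash profile (Plus, P1).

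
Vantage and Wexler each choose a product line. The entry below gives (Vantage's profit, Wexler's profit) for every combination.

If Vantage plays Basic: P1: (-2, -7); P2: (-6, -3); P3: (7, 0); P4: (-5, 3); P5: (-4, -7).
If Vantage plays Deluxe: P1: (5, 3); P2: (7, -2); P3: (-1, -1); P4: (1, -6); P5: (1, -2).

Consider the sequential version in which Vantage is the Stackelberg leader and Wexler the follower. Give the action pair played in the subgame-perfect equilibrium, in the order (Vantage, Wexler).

(Deluxe, P1)

Wexler best-responds to each possible Vantage move:
- Basic: Wexler compares -7, -3, 0, 3, -7 and picks P4; Vantage would get -5.
- Deluxe: Wexler compares 3, -2, -1, -6, -2 and picks P1; Vantage would get 5.
Among -5, 5, the best is 5 at Deluxe. Subgame-perfect outcome: (Deluxe, P1) with payoffs (5, 3).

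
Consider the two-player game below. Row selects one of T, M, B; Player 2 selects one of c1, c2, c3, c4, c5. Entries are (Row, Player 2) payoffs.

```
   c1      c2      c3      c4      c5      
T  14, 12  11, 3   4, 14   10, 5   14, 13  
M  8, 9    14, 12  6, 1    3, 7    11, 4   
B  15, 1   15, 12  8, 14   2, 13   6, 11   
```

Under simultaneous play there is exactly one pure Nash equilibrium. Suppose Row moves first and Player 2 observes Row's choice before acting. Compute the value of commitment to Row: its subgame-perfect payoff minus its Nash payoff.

6

Solve by backward induction (Row leads).
- T → Player 2 plays c3 (best of 12, 3, 14, 5, 13); Row gets 4.
- M → Player 2 plays c2 (best of 9, 12, 1, 7, 4); Row gets 14.
- B → Player 2 plays c3 (best of 1, 12, 14, 13, 11); Row gets 8.
Maximizing over 4, 14, 8, Row chooses M. Subgame-perfect outcome: (M, c2) with payoffs (14, 12).
Under simultaneous play:
Row's best replies: c1→B; c2→B; c3→B; c4→T; c5→T.
Player 2's best replies: T→c3; M→c2; B→c3.
Only (B, c3) has each player best-responding; Nash payoffs (8, 14).
Row's commitment gain: 14 − 8 = 6.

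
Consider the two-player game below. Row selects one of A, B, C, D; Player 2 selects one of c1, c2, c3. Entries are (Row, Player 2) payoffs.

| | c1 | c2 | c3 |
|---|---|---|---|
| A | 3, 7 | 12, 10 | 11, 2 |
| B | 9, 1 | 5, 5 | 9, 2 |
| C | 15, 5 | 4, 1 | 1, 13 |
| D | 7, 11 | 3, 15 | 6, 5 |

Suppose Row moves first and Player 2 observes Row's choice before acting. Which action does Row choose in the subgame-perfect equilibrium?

A

Solve by backward induction (Row leads).
- A → Player 2 plays c2 (best of 7, 10, 2); Row gets 12.
- B → Player 2 plays c2 (best of 1, 5, 2); Row gets 5.
- C → Player 2 plays c3 (best of 5, 1, 13); Row gets 1.
- D → Player 2 plays c2 (best of 11, 15, 5); Row gets 3.
Among 12, 5, 1, 3, the best is 12 at A. Subgame-perfect outcome: (A, c2) with payoffs (12, 10).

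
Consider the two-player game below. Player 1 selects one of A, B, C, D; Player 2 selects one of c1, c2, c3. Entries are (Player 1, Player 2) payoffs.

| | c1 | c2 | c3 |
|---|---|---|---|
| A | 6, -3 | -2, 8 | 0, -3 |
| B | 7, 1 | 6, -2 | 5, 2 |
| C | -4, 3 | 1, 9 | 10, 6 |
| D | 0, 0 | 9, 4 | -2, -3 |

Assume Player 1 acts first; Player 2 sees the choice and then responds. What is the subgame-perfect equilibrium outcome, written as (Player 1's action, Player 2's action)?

(D, c2)

Solve by backward induction (Player 1 leads).
- A: BR = c2, leader payoff -2.
- B: BR = c3, leader payoff 5.
- C: BR = c2, leader payoff 1.
- D: BR = c2, leader payoff 9.
Maximizing over -2, 5, 1, 9, Player 1 chooses D. Subgame-perfect outcome: (D, c2) with payoffs (9, 4).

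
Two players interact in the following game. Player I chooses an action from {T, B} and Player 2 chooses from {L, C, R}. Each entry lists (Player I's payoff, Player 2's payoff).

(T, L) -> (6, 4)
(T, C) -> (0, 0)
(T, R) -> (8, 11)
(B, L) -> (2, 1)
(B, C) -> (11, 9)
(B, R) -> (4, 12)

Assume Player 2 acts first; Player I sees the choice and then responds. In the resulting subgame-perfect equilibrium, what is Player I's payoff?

8

Solve by backward induction (Player 2 leads).
- L → Player I plays T (best of 6, 2); Player 2 gets 4.
- C → Player I plays B (best of 0, 11); Player 2 gets 9.
- R → Player I plays T (best of 8, 4); Player 2 gets 11.
Among 4, 9, 11, the best is 11 at R. Subgame-perfect outcome: (T, R) with payoffs (8, 11).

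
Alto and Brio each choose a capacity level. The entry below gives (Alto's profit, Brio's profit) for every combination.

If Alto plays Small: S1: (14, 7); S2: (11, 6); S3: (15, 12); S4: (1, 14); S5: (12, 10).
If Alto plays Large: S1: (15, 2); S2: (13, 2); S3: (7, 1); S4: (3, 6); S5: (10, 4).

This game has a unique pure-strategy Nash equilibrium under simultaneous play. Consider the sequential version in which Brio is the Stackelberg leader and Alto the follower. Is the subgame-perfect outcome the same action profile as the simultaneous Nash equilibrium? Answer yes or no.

Work backward from Alto's decision.
- S1: Alto compares 14, 15 and picks Large; Brio would get 2.
- S2: Alto compares 11, 13 and picks Large; Brio would get 2.
- S3: Alto compares 15, 7 and picks Small; Brio would get 12.
- S4: Alto compares 1, 3 and picks Large; Brio would get 6.
- S5: Alto compares 12, 10 and picks Small; Brio would get 10.
Among 2, 2, 12, 6, 10, the best is 12 at S3. Subgame-perfect outcome: (Small, S3) with payoffs (15, 12).
Now find the simultaneous Nash equilibrium.
Alto's best replies: S1→Large; S2→Large; S3→Small; S4→Large; S5→Small.
Brio's best replies: Small→S4; Large→S4.
The unique mutual best reply is (Large, S4), giving (3, 6).
Sequential outcome (Small, S3) differs from the Nash profile (Large, S4).

no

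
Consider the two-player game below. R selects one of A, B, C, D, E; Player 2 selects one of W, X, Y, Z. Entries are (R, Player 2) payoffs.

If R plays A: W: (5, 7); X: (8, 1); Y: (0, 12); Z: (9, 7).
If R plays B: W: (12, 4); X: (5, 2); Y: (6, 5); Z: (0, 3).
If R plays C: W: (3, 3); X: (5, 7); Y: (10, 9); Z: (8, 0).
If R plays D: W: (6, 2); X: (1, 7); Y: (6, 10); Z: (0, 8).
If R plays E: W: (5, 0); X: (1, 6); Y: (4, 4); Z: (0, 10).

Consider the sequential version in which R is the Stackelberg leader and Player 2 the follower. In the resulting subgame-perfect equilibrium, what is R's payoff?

Work backward from Player 2's decision.
- A: BR = Y, leader payoff 0.
- B: BR = Y, leader payoff 6.
- C: BR = Y, leader payoff 10.
- D: BR = Y, leader payoff 6.
- E: BR = Z, leader payoff 0.
Among 0, 6, 10, 6, 0, the best is 10 at C. Subgame-perfect outcome: (C, Y) with payoffs (10, 9).

10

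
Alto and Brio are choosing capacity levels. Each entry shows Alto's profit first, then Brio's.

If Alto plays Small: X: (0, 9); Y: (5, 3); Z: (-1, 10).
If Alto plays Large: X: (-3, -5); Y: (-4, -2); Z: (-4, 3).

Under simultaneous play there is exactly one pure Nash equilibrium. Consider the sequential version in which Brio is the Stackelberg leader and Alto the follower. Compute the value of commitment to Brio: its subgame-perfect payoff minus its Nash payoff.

0

Work backward from Alto's decision.
- X: BR = Small, leader payoff 9.
- Y: BR = Small, leader payoff 3.
- Z: BR = Small, leader payoff 10.
Maximizing over 9, 3, 10, Brio chooses Z. Subgame-perfect outcome: (Small, Z) with payoffs (-1, 10).
Under simultaneous play:
Alto's best replies: X→Small; Y→Small; Z→Small.
Brio's best replies: Small→Z; Large→Z.
The unique mutual best reply is (Small, Z), giving (-1, 10).
Brio's commitment gain: 10 − 10 = 0.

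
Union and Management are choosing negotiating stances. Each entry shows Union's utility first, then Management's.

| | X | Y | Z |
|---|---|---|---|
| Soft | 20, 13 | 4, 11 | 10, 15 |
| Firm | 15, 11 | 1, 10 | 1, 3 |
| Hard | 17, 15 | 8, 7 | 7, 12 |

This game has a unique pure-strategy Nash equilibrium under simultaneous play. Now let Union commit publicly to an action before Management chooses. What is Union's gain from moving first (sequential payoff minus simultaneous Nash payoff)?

Work backward from Management's decision.
- Soft → Management plays Z (best of 13, 11, 15); Union gets 10.
- Firm → Management plays X (best of 11, 10, 3); Union gets 15.
- Hard → Management plays X (best of 15, 7, 12); Union gets 17.
Union's induced payoffs are 10, 15, 17, so Union commits to Hard. Subgame-perfect outcome: (Hard, X) with payoffs (17, 15).
Under simultaneous play:
Union's best replies: X→Soft; Y→Hard; Z→Soft.
Management's best replies: Soft→Z; Firm→X; Hard→X.
The unique mutual best reply is (Soft, Z), giving (10, 15).
Union's commitment gain: 17 − 10 = 7.

7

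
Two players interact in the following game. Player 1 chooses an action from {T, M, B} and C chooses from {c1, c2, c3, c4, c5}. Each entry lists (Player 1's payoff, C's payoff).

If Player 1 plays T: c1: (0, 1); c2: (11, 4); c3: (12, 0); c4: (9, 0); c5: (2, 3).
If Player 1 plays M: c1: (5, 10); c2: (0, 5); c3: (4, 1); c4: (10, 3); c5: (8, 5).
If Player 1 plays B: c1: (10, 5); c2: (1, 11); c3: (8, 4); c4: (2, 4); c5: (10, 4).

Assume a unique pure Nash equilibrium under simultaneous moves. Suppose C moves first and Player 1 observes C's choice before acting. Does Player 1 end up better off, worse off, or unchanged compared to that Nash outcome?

Player 1 best-responds to each possible C move:
- c1: Player 1 compares 0, 5, 10 and picks B; C would get 5.
- c2: Player 1 compares 11, 0, 1 and picks T; C would get 4.
- c3: Player 1 compares 12, 4, 8 and picks T; C would get 0.
- c4: Player 1 compares 9, 10, 2 and picks M; C would get 3.
- c5: Player 1 compares 2, 8, 10 and picks B; C would get 4.
C's induced payoffs are 5, 4, 0, 3, 4, so C commits to c1. Subgame-perfect outcome: (B, c1) with payoffs (10, 5).
Under simultaneous play:
Player 1's best replies: c1→B; c2→T; c3→T; c4→M; c5→B.
C's best replies: T→c2; M→c1; B→c2.
Only (T, c2) has each player best-responding; Nash payoffs (11, 4).
Player 1 earns 10 sequentially versus 11 at the Nash outcome: worse off.

worse off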